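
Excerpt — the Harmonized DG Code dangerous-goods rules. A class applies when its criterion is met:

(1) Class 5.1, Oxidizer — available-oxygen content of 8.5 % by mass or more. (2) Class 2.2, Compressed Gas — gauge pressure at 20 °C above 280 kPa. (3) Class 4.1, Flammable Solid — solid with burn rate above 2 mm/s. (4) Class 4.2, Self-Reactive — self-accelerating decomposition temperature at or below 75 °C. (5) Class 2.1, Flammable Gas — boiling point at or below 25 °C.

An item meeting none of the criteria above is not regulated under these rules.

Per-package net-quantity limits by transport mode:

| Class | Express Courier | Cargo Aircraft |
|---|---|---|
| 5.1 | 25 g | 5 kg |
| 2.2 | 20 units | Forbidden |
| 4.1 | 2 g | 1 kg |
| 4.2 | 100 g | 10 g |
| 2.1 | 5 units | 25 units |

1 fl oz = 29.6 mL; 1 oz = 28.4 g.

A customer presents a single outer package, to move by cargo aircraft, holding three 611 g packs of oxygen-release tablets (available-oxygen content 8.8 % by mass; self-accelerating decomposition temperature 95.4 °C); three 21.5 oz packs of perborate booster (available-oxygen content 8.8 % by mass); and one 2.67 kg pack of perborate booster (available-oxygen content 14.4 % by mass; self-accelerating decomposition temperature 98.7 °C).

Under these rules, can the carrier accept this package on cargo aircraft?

No

Oxygen-release tablets: available-oxygen content 8.8 % by mass ≥ 8.5 % by mass → Class 5.1 (Oxidizer).
The perborate booster has available-oxygen content 8.8 % by mass, which is ≥ 8.5 % by mass, so it is Class 5.1 (Oxidizer).
With available-oxygen content 14.4 % by mass (≥ 8.5 % by mass), the perborate booster falls in Class 5.1.
Total Class 5.1: (three 611 g packs = 1.833 kg) + (three 21.5 oz packs = 1831.8 g) + 2.67 kg = 6334.8 g.
6334.8 g > 5 kg (cargo aircraft limit, Class 5.1) — over the limit.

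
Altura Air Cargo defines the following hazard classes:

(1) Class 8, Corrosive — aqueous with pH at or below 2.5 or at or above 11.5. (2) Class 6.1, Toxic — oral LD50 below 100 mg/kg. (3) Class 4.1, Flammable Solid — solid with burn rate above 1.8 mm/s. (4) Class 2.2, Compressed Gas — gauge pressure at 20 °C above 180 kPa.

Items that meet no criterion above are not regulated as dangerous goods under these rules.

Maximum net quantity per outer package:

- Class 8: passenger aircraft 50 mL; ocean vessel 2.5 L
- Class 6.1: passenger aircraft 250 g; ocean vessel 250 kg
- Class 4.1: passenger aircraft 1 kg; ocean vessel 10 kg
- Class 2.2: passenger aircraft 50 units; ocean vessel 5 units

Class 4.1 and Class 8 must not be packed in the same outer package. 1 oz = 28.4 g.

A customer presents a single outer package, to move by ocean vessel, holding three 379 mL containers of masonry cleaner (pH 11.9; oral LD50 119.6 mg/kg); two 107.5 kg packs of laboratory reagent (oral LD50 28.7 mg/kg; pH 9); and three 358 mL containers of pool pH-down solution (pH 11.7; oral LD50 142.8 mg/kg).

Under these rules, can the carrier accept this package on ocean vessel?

pH 11.9 meets the Class 8 criterion (Corrosive), so the masonry cleaner is Class 8.
With oral LD50 28.7 mg/kg (< 100 mg/kg), the laboratory reagent falls in Class 6.1.
The pool pH-down solution has pH 11.7, which is ≥ 11.5, so it is Class 8 (Corrosive).
Class 8 net quantity: (three 379 mL containers = 1.137 L) + (three 358 mL containers = 1.074 L) = 2.211 L.
2.211 L ≤ 2.5 L (ocean vessel limit, Class 8) — within limit.
Class 6.1 quantity: two 107.5 kg packs = 215 kg.
215 kg ≤ 250 kg (ocean vessel limit, Class 6.1) — within limit.
The segregation rule (Class 4.1 with Class 8) does not apply to Class 8 with Class 6.1.
Every hazard class is within its ocean vessel limit and no segregation rule is violated.

Yes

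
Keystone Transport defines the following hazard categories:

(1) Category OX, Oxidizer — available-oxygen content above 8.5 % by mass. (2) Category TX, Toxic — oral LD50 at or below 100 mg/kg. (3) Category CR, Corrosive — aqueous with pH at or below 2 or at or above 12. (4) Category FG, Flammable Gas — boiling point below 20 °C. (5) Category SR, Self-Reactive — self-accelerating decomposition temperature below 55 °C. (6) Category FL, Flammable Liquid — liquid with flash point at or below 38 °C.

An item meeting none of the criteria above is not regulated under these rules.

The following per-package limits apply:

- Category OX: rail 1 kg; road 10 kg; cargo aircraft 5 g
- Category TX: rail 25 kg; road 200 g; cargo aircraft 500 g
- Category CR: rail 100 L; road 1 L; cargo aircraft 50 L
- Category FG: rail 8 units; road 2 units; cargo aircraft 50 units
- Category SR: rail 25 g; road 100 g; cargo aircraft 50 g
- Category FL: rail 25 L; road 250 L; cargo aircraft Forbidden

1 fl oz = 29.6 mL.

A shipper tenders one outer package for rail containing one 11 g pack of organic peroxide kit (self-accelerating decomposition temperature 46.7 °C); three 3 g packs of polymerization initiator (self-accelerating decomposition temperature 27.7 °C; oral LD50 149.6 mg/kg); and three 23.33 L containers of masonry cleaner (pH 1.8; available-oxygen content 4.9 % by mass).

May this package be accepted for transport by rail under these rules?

Self-accelerating decomposition temperature 46.7 °C meets the Category SR criterion (Self-Reactive), so the organic peroxide kit is Category SR.
The polymerization initiator has self-accelerating decomposition temperature 27.7 °C, which is < 55 °C, so it is Category SR (Self-Reactive).
pH 1.8 meets the Category CR criterion (Corrosive), so the masonry cleaner is Category CR.
Total Category SR: 11 g + (three 3 g packs = 9 g) = 20 g.
20 g ≤ 25 g (rail limit, Category SR) — within limit.
Category CR quantity: three 23.33 L containers = 69.99 L.
69.99 L ≤ 100 L (rail limit, Category CR) — within limit.
Every hazard category is within its rail limit and no segregation rule is violated.

Yes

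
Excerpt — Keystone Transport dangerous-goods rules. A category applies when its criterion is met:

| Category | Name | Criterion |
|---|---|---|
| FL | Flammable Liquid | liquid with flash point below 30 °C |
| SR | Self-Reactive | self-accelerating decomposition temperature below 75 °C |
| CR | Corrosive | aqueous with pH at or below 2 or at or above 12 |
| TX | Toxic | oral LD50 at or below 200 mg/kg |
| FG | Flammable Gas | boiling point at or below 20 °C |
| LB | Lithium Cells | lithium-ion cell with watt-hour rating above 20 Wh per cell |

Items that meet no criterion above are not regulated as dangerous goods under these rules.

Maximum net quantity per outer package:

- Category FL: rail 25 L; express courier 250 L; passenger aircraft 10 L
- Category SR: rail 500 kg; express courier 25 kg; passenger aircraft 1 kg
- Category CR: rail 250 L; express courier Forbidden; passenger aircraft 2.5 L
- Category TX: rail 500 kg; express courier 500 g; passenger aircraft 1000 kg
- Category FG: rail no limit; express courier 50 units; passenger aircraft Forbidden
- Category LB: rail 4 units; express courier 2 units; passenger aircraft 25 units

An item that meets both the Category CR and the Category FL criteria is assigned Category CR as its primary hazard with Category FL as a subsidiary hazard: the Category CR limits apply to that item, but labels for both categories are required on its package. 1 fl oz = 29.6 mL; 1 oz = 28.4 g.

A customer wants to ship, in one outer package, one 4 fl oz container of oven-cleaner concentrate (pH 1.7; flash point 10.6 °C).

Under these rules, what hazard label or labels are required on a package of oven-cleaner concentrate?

Category CR and FL

With pH 1.7 (≤ 2), the oven-cleaner concentrate falls in Category CR.
With flash point 10.6 °C (< 30 °C), the oven-cleaner concentrate falls in Category FL.
By the precedence rule Category CR is primary and Category FL is subsidiary, and that rule requires both labels on the package.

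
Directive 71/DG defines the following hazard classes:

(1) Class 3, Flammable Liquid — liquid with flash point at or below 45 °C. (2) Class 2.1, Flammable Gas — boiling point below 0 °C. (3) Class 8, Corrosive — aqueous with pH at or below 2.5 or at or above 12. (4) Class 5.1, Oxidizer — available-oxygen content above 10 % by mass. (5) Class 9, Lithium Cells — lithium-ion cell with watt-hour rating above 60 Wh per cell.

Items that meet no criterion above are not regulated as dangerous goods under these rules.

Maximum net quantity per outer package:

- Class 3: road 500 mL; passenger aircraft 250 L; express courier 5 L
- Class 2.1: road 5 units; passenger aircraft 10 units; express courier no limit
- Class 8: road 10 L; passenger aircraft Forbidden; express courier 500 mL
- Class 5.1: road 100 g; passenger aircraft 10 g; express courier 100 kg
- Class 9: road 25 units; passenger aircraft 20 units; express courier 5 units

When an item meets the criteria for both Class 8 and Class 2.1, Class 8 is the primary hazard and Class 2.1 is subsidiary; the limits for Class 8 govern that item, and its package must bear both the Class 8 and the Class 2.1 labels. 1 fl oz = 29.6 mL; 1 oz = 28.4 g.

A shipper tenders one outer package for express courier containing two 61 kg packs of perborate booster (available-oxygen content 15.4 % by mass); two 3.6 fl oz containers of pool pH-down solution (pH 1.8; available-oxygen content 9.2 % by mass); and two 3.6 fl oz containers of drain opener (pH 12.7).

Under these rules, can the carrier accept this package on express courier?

No

Available-oxygen content 15.4 % by mass meets the Class 5.1 criterion (Oxidizer), so the perborate booster is Class 5.1.
Pool pH-down solution: pH 1.8 ≤ 2.5 → Class 8 (Corrosive).
The drain opener has pH 12.7, which is ≥ 12, so it is Class 8 (Corrosive).
Class 8 net quantity: (two 3.6 fl oz containers = 213.12 mL) + (two 3.6 fl oz containers = 213.12 mL) = 426.24 mL.
That is within the Class 8 express courier limit of 500 mL.
Class 5.1 quantity: two 61 kg packs = 122 kg.
122 kg exceeds the express courier limit of 100 kg for Class 5.1.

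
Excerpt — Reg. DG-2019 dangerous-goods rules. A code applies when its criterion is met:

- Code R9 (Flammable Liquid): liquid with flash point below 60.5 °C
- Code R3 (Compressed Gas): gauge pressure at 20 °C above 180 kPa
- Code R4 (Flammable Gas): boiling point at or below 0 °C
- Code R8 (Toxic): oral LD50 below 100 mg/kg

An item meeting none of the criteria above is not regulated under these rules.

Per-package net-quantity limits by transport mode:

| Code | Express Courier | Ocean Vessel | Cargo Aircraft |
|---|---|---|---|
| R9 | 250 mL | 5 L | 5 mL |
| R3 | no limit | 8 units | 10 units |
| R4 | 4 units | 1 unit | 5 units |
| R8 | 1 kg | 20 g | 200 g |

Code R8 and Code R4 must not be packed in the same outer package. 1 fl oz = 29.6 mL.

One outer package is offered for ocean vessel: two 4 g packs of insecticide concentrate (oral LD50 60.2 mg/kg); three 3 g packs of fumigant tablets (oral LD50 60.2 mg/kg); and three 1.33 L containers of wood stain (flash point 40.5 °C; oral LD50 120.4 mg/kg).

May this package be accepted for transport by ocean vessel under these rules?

The insecticide concentrate has oral LD50 60.2 mg/kg, which is < 100 mg/kg, so it is Code R8 (Toxic).
The fumigant tablets have oral LD50 60.2 mg/kg, which is < 100 mg/kg, so they are Code R8 (Toxic).
The wood stain has flash point 40.5 °C, which is < 60.5 °C, so it is Code R9 (Flammable Liquid).
Total Code R8: (two 4 g packs = 8 g) + (three 3 g packs = 9 g) = 17 g.
That is within the Code R8 ocean vessel limit of 20 g.
Code R9 quantity: three 1.33 L containers = 3.99 L.
3.99 L ≤ 5 L (ocean vessel limit, Code R9) — within limit.
The segregation rule (Code R8 with Code R4) does not apply to Code R8 with Code R9.
Every hazard code is within its ocean vessel limit and no segregation rule is violated.

Yes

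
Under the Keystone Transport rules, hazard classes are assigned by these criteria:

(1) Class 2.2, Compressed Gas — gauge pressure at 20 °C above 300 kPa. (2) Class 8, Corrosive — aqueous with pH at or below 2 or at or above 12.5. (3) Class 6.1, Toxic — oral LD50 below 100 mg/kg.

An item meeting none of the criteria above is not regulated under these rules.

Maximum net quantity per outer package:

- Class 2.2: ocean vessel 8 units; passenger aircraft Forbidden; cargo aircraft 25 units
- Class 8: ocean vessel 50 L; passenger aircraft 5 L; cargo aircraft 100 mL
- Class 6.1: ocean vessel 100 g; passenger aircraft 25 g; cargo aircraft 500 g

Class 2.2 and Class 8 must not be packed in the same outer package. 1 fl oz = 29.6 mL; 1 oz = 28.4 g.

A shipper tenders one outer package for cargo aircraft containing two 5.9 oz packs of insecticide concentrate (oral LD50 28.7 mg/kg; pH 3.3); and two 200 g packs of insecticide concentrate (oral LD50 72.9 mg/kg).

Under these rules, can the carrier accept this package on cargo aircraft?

No

Oral LD50 28.7 mg/kg meets the Class 6.1 criterion (Toxic), so the insecticide concentrate is Class 6.1.
With oral LD50 72.9 mg/kg (< 100 mg/kg), the insecticide concentrate falls in Class 6.1.
Total Class 6.1: (two 5.9 oz packs = 335.12 g) + (two 200 g packs = 400 g) = 735.12 g.
That exceeds the Class 6.1 cargo aircraft limit of 500 g.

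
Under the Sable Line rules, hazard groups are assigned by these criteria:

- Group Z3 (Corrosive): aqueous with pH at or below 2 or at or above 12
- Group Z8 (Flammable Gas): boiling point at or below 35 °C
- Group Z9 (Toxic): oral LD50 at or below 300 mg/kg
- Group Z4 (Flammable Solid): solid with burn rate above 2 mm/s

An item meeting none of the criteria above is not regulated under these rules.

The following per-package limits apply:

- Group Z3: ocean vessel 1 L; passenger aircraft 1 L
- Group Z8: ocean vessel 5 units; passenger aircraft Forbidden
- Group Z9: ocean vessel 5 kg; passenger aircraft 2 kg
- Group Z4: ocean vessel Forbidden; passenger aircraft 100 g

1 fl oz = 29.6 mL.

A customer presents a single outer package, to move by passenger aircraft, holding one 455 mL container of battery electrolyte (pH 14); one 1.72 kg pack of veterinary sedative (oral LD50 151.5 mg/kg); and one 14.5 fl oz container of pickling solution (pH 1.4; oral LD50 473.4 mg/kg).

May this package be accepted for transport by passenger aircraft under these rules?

Battery electrolyte: pH 14 ≥ 12 → Group Z3 (Corrosive).
Veterinary sedative: oral LD50 151.5 mg/kg ≤ 300 mg/kg → Group Z9 (Toxic).
Pickling solution: pH 1.4 ≤ 2 → Group Z3 (Corrosive).
Group Z9 quantity: 1.72 kg.
1.72 kg is within the passenger aircraft limit of 2 kg for Group Z9.
Group Z3 net quantity: 455 mL + (one 14.5 fl oz container = 429.2 mL) = 884.2 mL.
884.2 mL is within the passenger aircraft limit of 1 L for Group Z3.
Every hazard group is within its passenger aircraft limit and no segregation rule is violated.

Yes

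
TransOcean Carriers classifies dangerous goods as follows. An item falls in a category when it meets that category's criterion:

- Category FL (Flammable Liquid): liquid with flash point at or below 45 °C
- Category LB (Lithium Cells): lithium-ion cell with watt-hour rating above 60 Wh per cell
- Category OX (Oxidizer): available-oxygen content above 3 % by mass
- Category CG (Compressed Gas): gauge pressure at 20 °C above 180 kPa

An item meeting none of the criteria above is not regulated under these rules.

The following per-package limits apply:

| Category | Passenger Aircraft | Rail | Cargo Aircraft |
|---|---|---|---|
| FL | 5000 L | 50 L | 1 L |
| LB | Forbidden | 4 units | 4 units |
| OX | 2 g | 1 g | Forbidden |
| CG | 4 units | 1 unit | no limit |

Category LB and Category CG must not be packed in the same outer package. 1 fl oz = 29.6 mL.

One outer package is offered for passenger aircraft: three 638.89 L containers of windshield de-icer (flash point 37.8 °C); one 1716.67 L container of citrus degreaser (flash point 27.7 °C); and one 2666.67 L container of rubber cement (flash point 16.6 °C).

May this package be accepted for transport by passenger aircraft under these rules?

With flash point 37.8 °C (≤ 45 °C), the windshield de-icer falls in Category FL.
Citrus degreaser: flash point 27.7 °C ≤ 45 °C → Category FL (Flammable Liquid).
With flash point 16.6 °C (≤ 45 °C), the rubber cement falls in Category FL.
Total Category FL: (three 638.89 L containers = 1916.67 L) + 1716.67 L + 2666.67 L = 6300.01 L.
6300.01 L > 5000 L (passenger aircraft limit, Category FL) — over the limit.

No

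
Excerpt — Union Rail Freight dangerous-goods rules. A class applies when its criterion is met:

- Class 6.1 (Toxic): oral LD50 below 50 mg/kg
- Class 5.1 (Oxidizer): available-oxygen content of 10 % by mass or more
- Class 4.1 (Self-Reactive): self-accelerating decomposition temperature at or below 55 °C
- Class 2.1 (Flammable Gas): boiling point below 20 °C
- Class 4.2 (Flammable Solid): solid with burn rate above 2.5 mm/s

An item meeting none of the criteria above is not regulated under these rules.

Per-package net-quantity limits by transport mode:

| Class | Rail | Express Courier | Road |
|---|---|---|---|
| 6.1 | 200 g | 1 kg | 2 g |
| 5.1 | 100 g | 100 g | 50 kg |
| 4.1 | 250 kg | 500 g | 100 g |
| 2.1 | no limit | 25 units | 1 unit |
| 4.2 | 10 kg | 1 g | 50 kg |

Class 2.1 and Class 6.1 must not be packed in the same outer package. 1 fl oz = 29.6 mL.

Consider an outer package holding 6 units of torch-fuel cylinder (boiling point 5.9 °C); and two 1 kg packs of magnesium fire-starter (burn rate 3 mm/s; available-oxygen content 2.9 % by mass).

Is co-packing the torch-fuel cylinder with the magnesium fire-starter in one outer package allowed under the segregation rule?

Yes

Torch-fuel cylinder: boiling point 5.9 °C < 20 °C → Class 2.1 (Flammable Gas).
Magnesium fire-starter: burn rate 3 mm/s > 2.5 mm/s → Class 4.2 (Flammable Solid).
No segregation rule bars Class 2.1 with Class 4.2.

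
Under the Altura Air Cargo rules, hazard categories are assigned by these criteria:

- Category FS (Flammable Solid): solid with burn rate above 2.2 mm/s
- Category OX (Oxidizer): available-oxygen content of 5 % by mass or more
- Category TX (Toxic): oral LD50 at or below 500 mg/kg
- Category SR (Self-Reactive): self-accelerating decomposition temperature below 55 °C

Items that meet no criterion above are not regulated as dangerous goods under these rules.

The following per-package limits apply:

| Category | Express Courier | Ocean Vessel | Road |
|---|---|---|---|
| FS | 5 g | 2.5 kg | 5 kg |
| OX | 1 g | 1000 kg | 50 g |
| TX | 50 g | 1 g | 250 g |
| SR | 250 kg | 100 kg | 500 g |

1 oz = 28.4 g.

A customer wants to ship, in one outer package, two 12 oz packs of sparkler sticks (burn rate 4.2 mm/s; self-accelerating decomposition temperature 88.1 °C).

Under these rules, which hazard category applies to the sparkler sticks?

Category FS

The sparkler sticks have burn rate 4.2 mm/s, which is > 2.2 mm/s, so they are Category FS (Flammable Solid).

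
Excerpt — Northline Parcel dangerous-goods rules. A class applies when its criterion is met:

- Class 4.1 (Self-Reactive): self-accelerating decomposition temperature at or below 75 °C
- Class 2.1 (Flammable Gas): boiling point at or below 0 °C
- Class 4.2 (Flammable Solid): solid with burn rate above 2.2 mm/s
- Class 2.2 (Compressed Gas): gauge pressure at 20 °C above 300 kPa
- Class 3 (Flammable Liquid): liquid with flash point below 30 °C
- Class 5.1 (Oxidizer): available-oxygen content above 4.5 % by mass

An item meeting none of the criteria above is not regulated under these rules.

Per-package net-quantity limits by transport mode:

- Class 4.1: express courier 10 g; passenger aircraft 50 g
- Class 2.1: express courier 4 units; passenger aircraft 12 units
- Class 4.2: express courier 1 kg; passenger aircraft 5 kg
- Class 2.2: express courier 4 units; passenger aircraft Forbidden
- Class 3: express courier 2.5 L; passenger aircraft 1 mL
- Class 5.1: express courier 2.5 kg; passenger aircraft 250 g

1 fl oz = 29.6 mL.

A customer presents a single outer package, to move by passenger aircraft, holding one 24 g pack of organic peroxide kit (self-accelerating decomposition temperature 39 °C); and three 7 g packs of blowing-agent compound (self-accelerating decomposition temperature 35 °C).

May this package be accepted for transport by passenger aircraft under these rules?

The organic peroxide kit has self-accelerating decomposition temperature 39 °C, which is ≤ 75 °C, so it is Class 4.1 (Self-Reactive).
Self-accelerating decomposition temperature 35 °C meets the Class 4.1 criterion (Self-Reactive), so the blowing-agent compound is Class 4.1.
Class 4.1 net quantity: 24 g + (three 7 g packs = 21 g) = 45 g.
That is within the Class 4.1 passenger aircraft limit of 50 g.

Yes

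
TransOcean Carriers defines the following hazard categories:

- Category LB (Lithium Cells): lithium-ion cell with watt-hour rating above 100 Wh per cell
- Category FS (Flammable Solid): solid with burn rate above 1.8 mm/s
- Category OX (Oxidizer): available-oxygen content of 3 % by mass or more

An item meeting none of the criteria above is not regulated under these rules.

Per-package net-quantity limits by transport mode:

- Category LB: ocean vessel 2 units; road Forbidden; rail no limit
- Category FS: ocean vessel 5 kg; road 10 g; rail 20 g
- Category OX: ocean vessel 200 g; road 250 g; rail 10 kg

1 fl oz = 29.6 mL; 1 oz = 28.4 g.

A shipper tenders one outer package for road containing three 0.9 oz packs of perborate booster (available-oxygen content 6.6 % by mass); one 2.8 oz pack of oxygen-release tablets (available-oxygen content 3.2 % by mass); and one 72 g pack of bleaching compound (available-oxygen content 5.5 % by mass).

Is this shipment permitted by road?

With available-oxygen content 6.6 % by mass (≥ 3 % by mass), the perborate booster falls in Category OX.
The oxygen-release tablets have available-oxygen content 3.2 % by mass, which is ≥ 3 % by mass, so they are Category OX (Oxidizer).
Bleaching compound: available-oxygen content 5.5 % by mass ≥ 3 % by mass → Category OX (Oxidizer).
Total Category OX: (three 0.9 oz packs = 76.68 g) + (one 2.8 oz pack = 79.52 g) + 72 g = 228.2 g.
228.2 g is within the road limit of 250 g for Category OX.

Yes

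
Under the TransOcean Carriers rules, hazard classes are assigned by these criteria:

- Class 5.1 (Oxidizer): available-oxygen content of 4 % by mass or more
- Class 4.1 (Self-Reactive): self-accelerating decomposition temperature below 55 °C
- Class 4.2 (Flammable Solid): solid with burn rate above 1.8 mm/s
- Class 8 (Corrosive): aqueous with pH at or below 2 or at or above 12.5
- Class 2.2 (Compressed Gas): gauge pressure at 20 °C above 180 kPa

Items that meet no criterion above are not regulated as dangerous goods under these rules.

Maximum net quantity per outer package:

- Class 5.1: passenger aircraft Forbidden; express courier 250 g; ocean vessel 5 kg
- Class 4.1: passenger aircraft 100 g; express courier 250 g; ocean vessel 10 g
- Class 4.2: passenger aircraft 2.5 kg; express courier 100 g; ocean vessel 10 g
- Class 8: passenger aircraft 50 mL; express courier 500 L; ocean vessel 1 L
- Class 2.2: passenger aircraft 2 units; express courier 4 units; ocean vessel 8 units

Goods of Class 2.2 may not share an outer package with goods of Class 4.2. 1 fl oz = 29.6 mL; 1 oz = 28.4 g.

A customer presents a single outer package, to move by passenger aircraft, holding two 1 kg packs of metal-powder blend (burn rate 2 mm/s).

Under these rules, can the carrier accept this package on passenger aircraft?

With burn rate 2 mm/s (> 1.8 mm/s), the metal-powder blend falls in Class 4.2.
Class 4.2 quantity: two 1 kg packs = 2 kg.
That is within the Class 4.2 passenger aircraft limit of 2.5 kg.

Yes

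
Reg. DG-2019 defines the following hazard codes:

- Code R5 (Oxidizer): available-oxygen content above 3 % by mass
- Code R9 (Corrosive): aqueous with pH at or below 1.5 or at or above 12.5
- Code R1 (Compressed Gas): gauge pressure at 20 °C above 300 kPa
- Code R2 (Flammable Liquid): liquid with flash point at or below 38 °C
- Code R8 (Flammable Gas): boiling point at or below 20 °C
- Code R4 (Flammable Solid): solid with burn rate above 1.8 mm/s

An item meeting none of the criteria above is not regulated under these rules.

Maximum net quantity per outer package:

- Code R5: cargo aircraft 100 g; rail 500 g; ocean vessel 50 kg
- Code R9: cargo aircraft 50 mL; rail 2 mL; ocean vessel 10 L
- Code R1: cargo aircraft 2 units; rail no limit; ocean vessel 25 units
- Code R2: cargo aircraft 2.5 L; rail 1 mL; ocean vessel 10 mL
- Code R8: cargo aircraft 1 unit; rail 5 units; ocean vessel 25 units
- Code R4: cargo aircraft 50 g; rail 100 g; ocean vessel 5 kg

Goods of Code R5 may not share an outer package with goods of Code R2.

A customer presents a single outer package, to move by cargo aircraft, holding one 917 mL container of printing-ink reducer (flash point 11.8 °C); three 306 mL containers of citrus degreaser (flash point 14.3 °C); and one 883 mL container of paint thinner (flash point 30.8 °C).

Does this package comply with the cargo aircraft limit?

Flash point 11.8 °C meets the Code R2 criterion (Flammable Liquid), so the printing-ink reducer is Code R2.
Flash point 14.3 °C meets the Code R2 criterion (Flammable Liquid), so the citrus degreaser is Code R2.
With flash point 30.8 °C (≤ 38 °C), the paint thinner falls in Code R2.
Code R2 net quantity: 917 mL + (three 306 mL containers = 918 mL) + 883 mL = 2.718 L.
That exceeds the Code R2 cargo aircraft limit of 2.5 L.

No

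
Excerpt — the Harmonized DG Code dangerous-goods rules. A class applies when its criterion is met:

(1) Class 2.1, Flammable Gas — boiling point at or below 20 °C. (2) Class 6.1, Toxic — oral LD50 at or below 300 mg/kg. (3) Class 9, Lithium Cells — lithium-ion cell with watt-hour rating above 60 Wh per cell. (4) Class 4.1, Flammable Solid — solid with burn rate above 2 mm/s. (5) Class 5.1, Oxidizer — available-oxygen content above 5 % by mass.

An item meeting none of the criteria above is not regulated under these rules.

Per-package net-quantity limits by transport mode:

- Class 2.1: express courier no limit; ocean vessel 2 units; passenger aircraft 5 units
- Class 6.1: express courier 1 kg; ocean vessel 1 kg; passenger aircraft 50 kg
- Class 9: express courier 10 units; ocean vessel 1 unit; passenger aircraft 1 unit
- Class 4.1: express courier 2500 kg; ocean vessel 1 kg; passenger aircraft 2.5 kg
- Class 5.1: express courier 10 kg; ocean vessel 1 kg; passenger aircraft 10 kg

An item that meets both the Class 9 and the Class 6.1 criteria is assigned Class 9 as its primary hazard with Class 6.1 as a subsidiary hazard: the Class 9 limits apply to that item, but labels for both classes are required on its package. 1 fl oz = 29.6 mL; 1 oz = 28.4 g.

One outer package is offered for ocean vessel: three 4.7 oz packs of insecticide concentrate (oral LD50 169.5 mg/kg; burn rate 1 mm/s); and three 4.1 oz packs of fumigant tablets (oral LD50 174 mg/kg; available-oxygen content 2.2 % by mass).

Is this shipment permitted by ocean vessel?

Yes

The insecticide concentrate has oral LD50 169.5 mg/kg, which is ≤ 300 mg/kg, so it is Class 6.1 (Toxic).
Oral LD50 174 mg/kg meets the Class 6.1 criterion (Toxic), so the fumigant tablets are Class 6.1.
Class 6.1 net quantity: (three 4.7 oz packs = 400.44 g) + (three 4.1 oz packs = 349.32 g) = 749.76 g.
749.76 g ≤ 1 kg (ocean vessel limit, Class 6.1) — within limit.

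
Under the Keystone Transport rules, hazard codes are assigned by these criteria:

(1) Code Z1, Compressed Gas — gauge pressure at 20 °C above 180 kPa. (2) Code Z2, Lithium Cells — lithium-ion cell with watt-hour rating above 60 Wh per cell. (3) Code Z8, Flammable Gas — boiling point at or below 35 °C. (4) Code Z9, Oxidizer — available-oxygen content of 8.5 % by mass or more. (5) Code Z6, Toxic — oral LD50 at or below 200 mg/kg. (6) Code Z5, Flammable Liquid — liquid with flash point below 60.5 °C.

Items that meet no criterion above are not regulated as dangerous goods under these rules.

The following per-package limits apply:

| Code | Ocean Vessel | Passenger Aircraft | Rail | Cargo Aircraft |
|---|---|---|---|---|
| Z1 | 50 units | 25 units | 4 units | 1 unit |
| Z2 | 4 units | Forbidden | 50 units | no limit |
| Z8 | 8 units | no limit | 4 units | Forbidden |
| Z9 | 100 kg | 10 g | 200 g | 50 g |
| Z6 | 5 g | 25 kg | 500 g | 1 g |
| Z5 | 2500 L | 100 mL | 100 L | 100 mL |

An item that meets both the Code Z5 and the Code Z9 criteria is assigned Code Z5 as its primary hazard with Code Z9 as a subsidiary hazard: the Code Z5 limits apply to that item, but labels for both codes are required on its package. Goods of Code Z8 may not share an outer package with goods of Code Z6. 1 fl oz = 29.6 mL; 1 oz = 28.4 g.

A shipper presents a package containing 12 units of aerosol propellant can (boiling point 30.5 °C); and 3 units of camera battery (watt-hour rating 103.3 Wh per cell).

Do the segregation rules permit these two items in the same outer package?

Yes

The aerosol propellant can has boiling point 30.5 °C, which is ≤ 35 °C, so it is Code Z8 (Flammable Gas).
The camera battery has watt-hour rating 103.3 Wh per cell, which is > 60 Wh per cell, so it is Code Z2 (Lithium Cells).
No segregation rule bars Code Z8 with Code Z2.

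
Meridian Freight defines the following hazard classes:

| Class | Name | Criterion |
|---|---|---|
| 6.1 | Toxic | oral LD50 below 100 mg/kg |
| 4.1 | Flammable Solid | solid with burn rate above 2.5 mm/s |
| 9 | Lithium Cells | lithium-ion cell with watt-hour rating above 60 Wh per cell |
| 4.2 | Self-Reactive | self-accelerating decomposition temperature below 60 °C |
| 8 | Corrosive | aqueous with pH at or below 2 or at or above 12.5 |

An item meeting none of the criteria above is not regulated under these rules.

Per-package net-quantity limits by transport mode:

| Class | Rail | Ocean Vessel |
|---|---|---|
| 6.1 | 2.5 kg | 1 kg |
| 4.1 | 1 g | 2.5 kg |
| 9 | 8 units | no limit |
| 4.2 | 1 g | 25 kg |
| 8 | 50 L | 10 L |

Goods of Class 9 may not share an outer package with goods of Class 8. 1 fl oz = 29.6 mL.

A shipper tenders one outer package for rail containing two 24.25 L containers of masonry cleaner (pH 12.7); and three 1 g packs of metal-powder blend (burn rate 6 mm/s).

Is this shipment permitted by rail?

Masonry cleaner: pH 12.7 ≥ 12.5 → Class 8 (Corrosive).
Metal-powder blend: burn rate 6 mm/s > 2.5 mm/s → Class 4.1 (Flammable Solid).
Class 4.1 quantity: three 1 g packs = 3 g.
3 g > 1 g (rail limit, Class 4.1) — over the limit.
Class 8 quantity: two 24.25 L containers = 48.5 L.
48.5 L ≤ 50 L (rail limit, Class 8) — within limit.
The segregation rule (Class 9 with Class 8) does not apply to Class 4.1 with Class 8.

No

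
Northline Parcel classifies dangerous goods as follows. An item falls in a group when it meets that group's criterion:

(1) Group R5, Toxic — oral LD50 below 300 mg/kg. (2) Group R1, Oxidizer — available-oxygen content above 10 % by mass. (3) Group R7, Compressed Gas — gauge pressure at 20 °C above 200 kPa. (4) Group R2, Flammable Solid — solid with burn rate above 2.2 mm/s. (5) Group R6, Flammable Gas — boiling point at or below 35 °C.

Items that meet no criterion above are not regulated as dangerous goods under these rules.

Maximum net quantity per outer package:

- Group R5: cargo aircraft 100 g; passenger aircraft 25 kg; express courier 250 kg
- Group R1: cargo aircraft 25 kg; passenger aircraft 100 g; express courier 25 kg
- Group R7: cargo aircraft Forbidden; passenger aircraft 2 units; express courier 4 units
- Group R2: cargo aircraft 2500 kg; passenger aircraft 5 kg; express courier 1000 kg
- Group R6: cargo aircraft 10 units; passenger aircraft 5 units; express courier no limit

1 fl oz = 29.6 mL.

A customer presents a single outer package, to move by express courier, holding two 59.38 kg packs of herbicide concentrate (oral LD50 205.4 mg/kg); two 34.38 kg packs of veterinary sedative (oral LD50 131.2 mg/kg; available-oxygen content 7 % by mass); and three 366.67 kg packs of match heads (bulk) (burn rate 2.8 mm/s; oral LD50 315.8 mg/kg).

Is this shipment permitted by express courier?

No

Oral LD50 205.4 mg/kg meets the Group R5 criterion (Toxic), so the herbicide concentrate is Group R5.
The veterinary sedative has oral LD50 131.2 mg/kg, which is < 300 mg/kg, so it is Group R5 (Toxic).
The match heads (bulk) have burn rate 2.8 mm/s, which is > 2.2 mm/s, so they are Group R2 (Flammable Solid).
Total Group R5: (two 59.38 kg packs = 118.76 kg) + (two 34.38 kg packs = 68.76 kg) = 187.52 kg.
187.52 kg is within the express courier limit of 250 kg for Group R5.
Group R2 quantity: three 366.67 kg packs = 1100.01 kg.
That exceeds the Group R2 express courier limit of 1000 kg.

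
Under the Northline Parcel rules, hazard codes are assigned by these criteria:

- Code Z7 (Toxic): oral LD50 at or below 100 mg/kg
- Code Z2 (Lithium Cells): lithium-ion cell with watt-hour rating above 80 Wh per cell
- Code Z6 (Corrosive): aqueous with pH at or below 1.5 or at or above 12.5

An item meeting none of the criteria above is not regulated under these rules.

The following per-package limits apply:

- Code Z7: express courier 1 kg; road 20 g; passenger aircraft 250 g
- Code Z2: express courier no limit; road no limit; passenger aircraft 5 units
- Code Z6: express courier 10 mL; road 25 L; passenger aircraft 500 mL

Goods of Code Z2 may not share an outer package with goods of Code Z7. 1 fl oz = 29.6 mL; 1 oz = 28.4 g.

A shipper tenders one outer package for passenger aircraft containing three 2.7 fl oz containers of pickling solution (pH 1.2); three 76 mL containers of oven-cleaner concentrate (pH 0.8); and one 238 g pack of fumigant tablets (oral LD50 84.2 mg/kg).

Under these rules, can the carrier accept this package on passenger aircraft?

With pH 1.2 (≤ 1.5), the pickling solution falls in Code Z6.
Oven-cleaner concentrate: pH 0.8 ≤ 1.5 → Code Z6 (Corrosive).
With oral LD50 84.2 mg/kg (≤ 100 mg/kg), the fumigant tablets fall in Code Z7.
Total Code Z6: (three 2.7 fl oz containers = 239.76 mL) + (three 76 mL containers = 228 mL) = 467.76 mL.
467.76 mL ≤ 500 mL (passenger aircraft limit, Code Z6) — within limit.
Code Z7 quantity: 238 g.
238 g is within the passenger aircraft limit of 250 g for Code Z7.
The segregation rule (Code Z2 with Code Z7) does not apply to Code Z6 with Code Z7.
Every hazard code is within its passenger aircraft limit and no segregation rule is violated.

Yes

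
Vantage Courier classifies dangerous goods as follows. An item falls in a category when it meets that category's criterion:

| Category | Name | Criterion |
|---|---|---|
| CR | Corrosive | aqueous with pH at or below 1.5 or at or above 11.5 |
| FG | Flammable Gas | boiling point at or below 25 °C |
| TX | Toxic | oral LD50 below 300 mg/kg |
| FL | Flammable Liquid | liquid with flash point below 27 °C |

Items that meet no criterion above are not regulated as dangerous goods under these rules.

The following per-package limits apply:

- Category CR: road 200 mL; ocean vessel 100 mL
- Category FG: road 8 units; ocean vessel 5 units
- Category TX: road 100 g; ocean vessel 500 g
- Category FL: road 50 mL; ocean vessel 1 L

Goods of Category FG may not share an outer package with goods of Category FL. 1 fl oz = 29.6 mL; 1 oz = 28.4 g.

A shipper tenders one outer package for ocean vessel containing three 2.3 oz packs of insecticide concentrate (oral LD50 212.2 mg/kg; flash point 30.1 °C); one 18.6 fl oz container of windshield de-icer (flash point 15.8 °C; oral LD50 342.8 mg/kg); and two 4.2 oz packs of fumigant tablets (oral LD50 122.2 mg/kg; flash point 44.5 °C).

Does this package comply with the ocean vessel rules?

With oral LD50 212.2 mg/kg (< 300 mg/kg), the insecticide concentrate falls in Category TX.
With flash point 15.8 °C (< 27 °C), the windshield de-icer falls in Category FL.
The fumigant tablets have oral LD50 122.2 mg/kg, which is < 300 mg/kg, so they are Category TX (Toxic).
Category TX net quantity: (three 2.3 oz packs = 195.96 g) + (two 4.2 oz packs = 238.56 g) = 434.52 g.
That is within the Category TX ocean vessel limit of 500 g.
Category FL quantity: one 18.6 fl oz container = 550.56 mL.
550.56 mL ≤ 1 L (ocean vessel limit, Category FL) — within limit.
The segregation rule (Category FG with Category FL) does not apply to Category TX with Category FL.
Every hazard category is within its ocean vessel limit and no segregation rule is violated.

Yes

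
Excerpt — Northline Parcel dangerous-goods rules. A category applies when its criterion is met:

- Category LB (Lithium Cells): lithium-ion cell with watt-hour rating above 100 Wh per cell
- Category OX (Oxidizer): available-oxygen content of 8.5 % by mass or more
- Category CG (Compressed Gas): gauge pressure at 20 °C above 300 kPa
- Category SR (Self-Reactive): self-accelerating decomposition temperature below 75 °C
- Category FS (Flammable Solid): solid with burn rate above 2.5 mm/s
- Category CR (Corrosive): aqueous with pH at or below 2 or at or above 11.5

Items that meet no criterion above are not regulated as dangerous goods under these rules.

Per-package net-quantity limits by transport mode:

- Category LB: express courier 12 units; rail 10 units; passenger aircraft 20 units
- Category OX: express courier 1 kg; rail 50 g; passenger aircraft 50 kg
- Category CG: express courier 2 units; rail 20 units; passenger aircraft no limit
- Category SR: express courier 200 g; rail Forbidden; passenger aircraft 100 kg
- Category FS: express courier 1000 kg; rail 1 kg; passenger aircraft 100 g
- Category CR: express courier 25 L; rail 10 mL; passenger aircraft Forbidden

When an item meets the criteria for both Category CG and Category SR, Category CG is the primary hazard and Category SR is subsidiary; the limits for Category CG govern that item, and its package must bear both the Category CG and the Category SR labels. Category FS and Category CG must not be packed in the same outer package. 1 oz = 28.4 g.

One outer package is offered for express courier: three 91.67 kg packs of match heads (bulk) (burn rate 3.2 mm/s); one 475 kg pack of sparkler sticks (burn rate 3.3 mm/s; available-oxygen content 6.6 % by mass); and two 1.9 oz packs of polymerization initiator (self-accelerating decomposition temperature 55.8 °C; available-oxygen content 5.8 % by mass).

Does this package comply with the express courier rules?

Yes

Match heads (bulk): burn rate 3.2 mm/s > 2.5 mm/s → Category FS (Flammable Solid).
The sparkler sticks have burn rate 3.3 mm/s, which is > 2.5 mm/s, so they are Category FS (Flammable Solid).
The polymerization initiator has self-accelerating decomposition temperature 55.8 °C, which is < 75 °C, so it is Category SR (Self-Reactive).
Total Category FS: (three 91.67 kg packs = 275.01 kg) + 475 kg = 750.01 kg.
750.01 kg is within the express courier limit of 1000 kg for Category FS.
Category SR quantity: two 1.9 oz packs = 107.92 g.
107.92 g ≤ 200 g (express courier limit, Category SR) — within limit.
The segregation rule (Category FS with Category CG) does not apply to Category FS with Category SR.
Every hazard category is within its express courier limit and no segregation rule is violated.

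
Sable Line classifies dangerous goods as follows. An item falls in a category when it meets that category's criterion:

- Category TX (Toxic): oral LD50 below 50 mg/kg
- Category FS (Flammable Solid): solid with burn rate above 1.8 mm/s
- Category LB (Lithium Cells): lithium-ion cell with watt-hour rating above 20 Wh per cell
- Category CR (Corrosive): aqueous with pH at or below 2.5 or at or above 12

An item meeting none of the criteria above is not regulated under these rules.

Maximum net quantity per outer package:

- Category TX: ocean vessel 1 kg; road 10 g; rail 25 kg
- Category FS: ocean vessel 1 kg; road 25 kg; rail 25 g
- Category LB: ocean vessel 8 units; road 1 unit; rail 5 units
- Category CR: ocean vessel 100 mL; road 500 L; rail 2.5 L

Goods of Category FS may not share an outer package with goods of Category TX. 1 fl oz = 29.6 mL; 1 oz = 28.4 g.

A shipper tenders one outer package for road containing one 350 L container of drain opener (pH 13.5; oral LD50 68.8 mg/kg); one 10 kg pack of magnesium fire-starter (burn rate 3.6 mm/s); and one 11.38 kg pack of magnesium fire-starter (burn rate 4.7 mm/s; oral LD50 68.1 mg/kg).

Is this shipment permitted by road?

Yes

With pH 13.5 (≥ 12), the drain opener falls in Category CR.
The magnesium fire-starter has burn rate 3.6 mm/s, which is > 1.8 mm/s, so it is Category FS (Flammable Solid).
The magnesium fire-starter has burn rate 4.7 mm/s, which is > 1.8 mm/s, so it is Category FS (Flammable Solid).
Category FS net quantity: 10 kg + 11.38 kg = 21.38 kg.
21.38 kg ≤ 25 kg (road limit, Category FS) — within limit.
Category CR quantity: 350 L.
That is within the Category CR road limit of 500 L.
The segregation rule (Category FS with Category TX) does not apply to Category FS with Category CR.
Every hazard category is within its road limit and no segregation rule is violated.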